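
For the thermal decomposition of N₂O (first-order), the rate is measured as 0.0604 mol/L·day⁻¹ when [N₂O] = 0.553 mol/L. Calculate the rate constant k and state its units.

0.1092 day⁻¹

Step 1: rate = k[N₂O]^1, so k = rate / [N₂O]^1.
Step 2: k = 0.0604 / (0.553)^1 = 0.0604 / 0.553.
Step 3: k = 0.1092 day⁻¹.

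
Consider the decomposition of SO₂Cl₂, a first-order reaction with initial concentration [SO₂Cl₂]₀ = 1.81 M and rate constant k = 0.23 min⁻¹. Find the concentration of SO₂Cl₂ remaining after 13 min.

0.09102 M

Step 1: For a first-order reaction: [SO₂Cl₂] = [SO₂Cl₂]₀ × e^(-kt)
Step 2: [SO₂Cl₂] = 1.81 × e^(-0.23 × 13)
Step 3: [SO₂Cl₂] = 1.81 × e^(-2.99)
Step 4: [SO₂Cl₂] = 1.81 × 0.0502874 = 0.09102 M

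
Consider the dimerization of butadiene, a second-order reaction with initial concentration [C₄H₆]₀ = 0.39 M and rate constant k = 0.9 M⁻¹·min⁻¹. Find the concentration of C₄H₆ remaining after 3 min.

0.19 M

Step 1: For a second-order reaction: 1/[C₄H₆] = 1/[C₄H₆]₀ + kt
Step 2: 1/[C₄H₆] = 1/0.39 + 0.9 × 3
Step 3: 1/[C₄H₆] = 2.564 + 2.7 = 5.264
Step 4: [C₄H₆] = 1/5.264 = 0.19 M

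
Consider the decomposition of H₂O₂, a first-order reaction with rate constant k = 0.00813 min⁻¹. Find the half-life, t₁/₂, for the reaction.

85.26 min

Step 1: For a first-order reaction, t₁/₂ = ln(2)/k
Step 2: t₁/₂ = ln(2)/0.00813
Step 3: t₁/₂ = 0.6931/0.00813 = 85.26 min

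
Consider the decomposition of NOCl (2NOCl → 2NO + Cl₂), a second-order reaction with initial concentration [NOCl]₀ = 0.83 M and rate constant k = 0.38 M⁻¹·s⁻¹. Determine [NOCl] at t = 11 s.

0.1857 M

Step 1: For a second-order reaction: 1/[NOCl] = 1/[NOCl]₀ + kt
Step 2: 1/[NOCl] = 1/0.83 + 0.38 × 11
Step 3: 1/[NOCl] = 1.205 + 4.18 = 5.385
Step 4: [NOCl] = 1/5.385 = 0.1857 M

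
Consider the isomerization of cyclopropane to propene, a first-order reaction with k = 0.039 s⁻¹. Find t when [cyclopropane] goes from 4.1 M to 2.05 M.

17.77 s

Step 1: For first-order: t = ln([cyclopropane]₀/[cyclopropane])/k
Step 2: t = ln(4.1/2.05)/0.039
Step 3: t = ln(2)/0.039
Step 4: t = 0.6931/0.039 = 17.77 s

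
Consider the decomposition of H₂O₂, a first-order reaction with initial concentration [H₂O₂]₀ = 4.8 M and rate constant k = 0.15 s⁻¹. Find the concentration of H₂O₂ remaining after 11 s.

0.9218 M

Step 1: For a first-order reaction: [H₂O₂] = [H₂O₂]₀ × e^(-kt)
Step 2: [H₂O₂] = 4.8 × e^(-0.15 × 11)
Step 3: [H₂O₂] = 4.8 × e^(-1.65)
Step 4: [H₂O₂] = 4.8 × 0.19205 = 0.9218 M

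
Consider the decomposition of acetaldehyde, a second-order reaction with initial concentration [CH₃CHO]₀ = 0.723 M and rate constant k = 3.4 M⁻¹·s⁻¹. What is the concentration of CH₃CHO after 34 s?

0.008548 M

Step 1: For a second-order reaction: 1/[CH₃CHO] = 1/[CH₃CHO]₀ + kt
Step 2: 1/[CH₃CHO] = 1/0.723 + 3.4 × 34
Step 3: 1/[CH₃CHO] = 1.383 + 115.6 = 117
Step 4: [CH₃CHO] = 1/117 = 0.008548 M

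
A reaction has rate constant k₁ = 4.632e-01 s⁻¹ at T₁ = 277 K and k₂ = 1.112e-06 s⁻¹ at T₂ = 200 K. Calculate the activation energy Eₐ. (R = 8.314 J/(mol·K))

77.4 kJ/mol

Step 1: Use the two-temperature Arrhenius form: ln(k₂/k₁) = -Eₐ/R × (1/T₂ - 1/T₁)
Step 2: ln(k₂/k₁) = ln(1.112e-06/4.632e-01) = ln(2.40069e-06) = -12.9398
Step 3: 1/T₂ - 1/T₁ = 1/200 - 1/277 = 1.389892e-03 K⁻¹
Step 4: Eₐ = -R × ln(k₂/k₁) / (1/T₂ - 1/T₁) = -8.314 × -12.9398 / 1.389892e-03
Step 5: Eₐ = 7.7403e+04 J/mol = 77.4 kJ/mol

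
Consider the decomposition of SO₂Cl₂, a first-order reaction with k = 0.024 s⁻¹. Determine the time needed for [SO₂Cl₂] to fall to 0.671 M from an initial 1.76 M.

40.18 s

Step 1: For first-order: t = ln([SO₂Cl₂]₀/[SO₂Cl₂])/k
Step 2: t = ln(1.76/0.671)/0.024
Step 3: t = ln(2.623)/0.024
Step 4: t = 0.9643/0.024 = 40.18 s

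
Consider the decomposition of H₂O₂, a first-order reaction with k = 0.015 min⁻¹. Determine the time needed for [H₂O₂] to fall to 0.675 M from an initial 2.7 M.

92.42 min

Step 1: For first-order: t = ln([H₂O₂]₀/[H₂O₂])/k
Step 2: t = ln(2.7/0.675)/0.015
Step 3: t = ln(4)/0.015
Step 4: t = 1.386/0.015 = 92.42 min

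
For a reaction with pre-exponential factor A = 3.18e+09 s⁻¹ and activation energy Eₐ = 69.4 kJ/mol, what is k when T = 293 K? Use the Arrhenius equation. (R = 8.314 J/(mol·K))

1.35e-03 s⁻¹

Step 1: Use the Arrhenius equation: k = A × exp(-Eₐ/RT)
Step 2: Convert Eₐ to J/mol: 69.4 kJ/mol = 69400 J/mol
Step 3: Calculate the exponent: -Eₐ/(RT) = -69400/(8.314 × 293) = -28.48930
Step 4: k = 3.18e+09 × exp(-28.48930)
Step 5: k = 3.18e+09 × 4.23891e-13 = 1.3480e-03 s⁻¹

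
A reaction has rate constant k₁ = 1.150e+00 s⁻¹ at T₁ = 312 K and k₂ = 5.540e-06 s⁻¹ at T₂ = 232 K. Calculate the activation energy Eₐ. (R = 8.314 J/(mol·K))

92.1 kJ/mol

Step 1: Use the two-temperature Arrhenius form: ln(k₂/k₁) = -Eₐ/R × (1/T₂ - 1/T₁)
Step 2: ln(k₂/k₁) = ln(5.540e-06/1.150e+00) = ln(4.81739e-06) = -12.2433
Step 3: 1/T₂ - 1/T₁ = 1/232 - 1/312 = 1.105217e-03 K⁻¹
Step 4: Eₐ = -R × ln(k₂/k₁) / (1/T₂ - 1/T₁) = -8.314 × -12.2433 / 1.105217e-03
Step 5: Eₐ = 9.2100e+04 J/mol = 92.1 kJ/mol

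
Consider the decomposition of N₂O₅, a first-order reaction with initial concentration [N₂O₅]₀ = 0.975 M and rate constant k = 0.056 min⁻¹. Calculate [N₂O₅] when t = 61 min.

0.03202 M

Step 1: For a first-order reaction: [N₂O₅] = [N₂O₅]₀ × e^(-kt)
Step 2: [N₂O₅] = 0.975 × e^(-0.056 × 61)
Step 3: [N₂O₅] = 0.975 × e^(-3.416)
Step 4: [N₂O₅] = 0.975 × 0.0328435 = 0.03202 M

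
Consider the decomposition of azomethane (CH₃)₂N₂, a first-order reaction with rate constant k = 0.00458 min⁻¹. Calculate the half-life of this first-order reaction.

151.3 min

Step 1: For a first-order reaction, t₁/₂ = ln(2)/k
Step 2: t₁/₂ = ln(2)/0.00458
Step 3: t₁/₂ = 0.6931/0.00458 = 151.3 min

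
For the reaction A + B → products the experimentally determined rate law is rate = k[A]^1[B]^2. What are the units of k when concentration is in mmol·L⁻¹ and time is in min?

(mmol·L⁻¹)⁻²·min⁻¹

Step 1: Overall order = 1 + 2 = 3.
Step 2: rate has units mmol·L⁻¹·min⁻¹; [A]^1[B]^2 has units (mmol·L⁻¹)^3.
Step 3: k = rate/([A]^1[B]^2), so units of k = (mmol·L⁻¹)^(1-3)·min⁻¹ = (mmol·L⁻¹)⁻²·min⁻¹.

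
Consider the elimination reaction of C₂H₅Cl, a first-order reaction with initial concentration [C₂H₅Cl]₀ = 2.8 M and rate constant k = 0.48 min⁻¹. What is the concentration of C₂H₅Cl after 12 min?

0.008823 M

Step 1: For a first-order reaction: [C₂H₅Cl] = [C₂H₅Cl]₀ × e^(-kt)
Step 2: [C₂H₅Cl] = 2.8 × e^(-0.48 × 12)
Step 3: [C₂H₅Cl] = 2.8 × e^(-5.76)
Step 4: [C₂H₅Cl] = 2.8 × 0.00315111 = 0.008823 M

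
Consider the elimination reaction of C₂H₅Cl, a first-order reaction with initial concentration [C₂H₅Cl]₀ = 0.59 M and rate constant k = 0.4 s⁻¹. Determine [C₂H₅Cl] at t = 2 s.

0.2651 M

Step 1: For a first-order reaction: [C₂H₅Cl] = [C₂H₅Cl]₀ × e^(-kt)
Step 2: [C₂H₅Cl] = 0.59 × e^(-0.4 × 2)
Step 3: [C₂H₅Cl] = 0.59 × e^(-0.8)
Step 4: [C₂H₅Cl] = 0.59 × 0.449329 = 0.2651 M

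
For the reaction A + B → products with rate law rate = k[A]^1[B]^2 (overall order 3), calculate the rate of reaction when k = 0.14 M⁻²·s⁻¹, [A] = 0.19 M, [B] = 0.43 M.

0.004918 M/s

Step 1: The rate law is rate = k[A]^1[B]^2, overall order = 1+2 = 3
Step 2: Substitute values: rate = 0.14 × (0.19)^1 × (0.43)^2
Step 3: rate = 0.14 × 0.19 × 0.1849 = 0.00491834 M/s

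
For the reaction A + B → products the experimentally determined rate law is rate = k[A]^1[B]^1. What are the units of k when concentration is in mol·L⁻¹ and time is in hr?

(mol·L⁻¹)⁻¹·hr⁻¹

Step 1: Overall order = 1 + 1 = 2.
Step 2: rate has units mol·L⁻¹·hr⁻¹; [A]^1[B]^1 has units (mol·L⁻¹)^2.
Step 3: k = rate/([A]^1[B]^1), so units of k = (mol·L⁻¹)^(1-2)·hr⁻¹ = (mol·L⁻¹)⁻¹·hr⁻¹.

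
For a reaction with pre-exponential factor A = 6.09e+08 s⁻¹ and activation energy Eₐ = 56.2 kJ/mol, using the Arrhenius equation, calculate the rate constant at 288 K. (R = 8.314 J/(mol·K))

3.90e-02 s⁻¹

Step 1: Use the Arrhenius equation: k = A × exp(-Eₐ/RT)
Step 2: Convert Eₐ to J/mol: 56.2 kJ/mol = 56200 J/mol
Step 3: Calculate the exponent: -Eₐ/(RT) = -56200/(8.314 × 288) = -23.47112
Step 4: k = 6.09e+08 × exp(-23.47112)
Step 5: k = 6.09e+08 × 6.40652e-11 = 3.9016e-02 s⁻¹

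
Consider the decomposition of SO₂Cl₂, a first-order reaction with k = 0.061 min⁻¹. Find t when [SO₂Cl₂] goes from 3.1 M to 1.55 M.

11.36 min

Step 1: For first-order: t = ln([SO₂Cl₂]₀/[SO₂Cl₂])/k
Step 2: t = ln(3.1/1.55)/0.061
Step 3: t = ln(2)/0.061
Step 4: t = 0.6931/0.061 = 11.36 min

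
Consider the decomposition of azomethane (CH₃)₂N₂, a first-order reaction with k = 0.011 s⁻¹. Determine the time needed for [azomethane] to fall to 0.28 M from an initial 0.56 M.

63.01 s

Step 1: For first-order: t = ln([azomethane]₀/[azomethane])/k
Step 2: t = ln(0.56/0.28)/0.011
Step 3: t = ln(2)/0.011
Step 4: t = 0.6931/0.011 = 63.01 s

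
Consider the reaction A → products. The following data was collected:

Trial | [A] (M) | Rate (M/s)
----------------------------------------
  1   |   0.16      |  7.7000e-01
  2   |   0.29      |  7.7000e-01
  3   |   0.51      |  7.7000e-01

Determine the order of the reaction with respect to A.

zeroth order (0)

Step 1: Compare trials - when concentration changes, rate stays constant.
Step 2: rate₂/rate₁ = 7.7000e-01/7.7000e-01 = 1
Step 3: [A]₂/[A]₁ = 0.29/0.16 = 1.812
Step 4: Since rate ratio ≈ (conc ratio)^0, the reaction is zeroth order.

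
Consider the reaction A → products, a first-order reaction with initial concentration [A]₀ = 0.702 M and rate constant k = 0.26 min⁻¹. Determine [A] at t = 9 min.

0.06762 M

Step 1: For a first-order reaction: [A] = [A]₀ × e^(-kt)
Step 2: [A] = 0.702 × e^(-0.26 × 9)
Step 3: [A] = 0.702 × e^(-2.34)
Step 4: [A] = 0.702 × 0.0963276 = 0.06762 M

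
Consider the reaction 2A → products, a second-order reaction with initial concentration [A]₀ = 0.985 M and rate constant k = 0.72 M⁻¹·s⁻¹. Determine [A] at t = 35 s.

0.03815 M

Step 1: For a second-order reaction: 1/[A] = 1/[A]₀ + kt
Step 2: 1/[A] = 1/0.985 + 0.72 × 35
Step 3: 1/[A] = 1.015 + 25.2 = 26.22
Step 4: [A] = 1/26.22 = 0.03815 M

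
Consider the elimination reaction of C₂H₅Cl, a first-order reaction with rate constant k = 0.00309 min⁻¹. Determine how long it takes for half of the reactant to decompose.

224.3 min

Step 1: For a first-order reaction, t₁/₂ = ln(2)/k
Step 2: t₁/₂ = ln(2)/0.00309
Step 3: t₁/₂ = 0.6931/0.00309 = 224.3 min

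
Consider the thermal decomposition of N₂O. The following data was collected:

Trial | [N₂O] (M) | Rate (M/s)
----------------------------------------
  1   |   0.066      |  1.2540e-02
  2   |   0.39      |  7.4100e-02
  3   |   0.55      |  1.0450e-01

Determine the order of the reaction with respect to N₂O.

first order (1)

Step 1: Compare trials to find order n where rate₂/rate₁ = ([N₂O]₂/[N₂O]₁)^n
Step 2: rate₂/rate₁ = 7.4100e-02/1.2540e-02 = 5.909
Step 3: [N₂O]₂/[N₂O]₁ = 0.39/0.066 = 5.909
Step 4: n = ln(5.909)/ln(5.909) = 1.00 ≈ 1
Step 5: The reaction is first order in N₂O.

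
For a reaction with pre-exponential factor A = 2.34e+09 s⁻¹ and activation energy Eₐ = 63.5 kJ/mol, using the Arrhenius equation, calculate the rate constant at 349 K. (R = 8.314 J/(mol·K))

7.33e-01 s⁻¹

Step 1: Use the Arrhenius equation: k = A × exp(-Eₐ/RT)
Step 2: Convert Eₐ to J/mol: 63.5 kJ/mol = 63500 J/mol
Step 3: Calculate the exponent: -Eₐ/(RT) = -63500/(8.314 × 349) = -21.88458
Step 4: k = 2.34e+09 × exp(-21.88458)
Step 5: k = 2.34e+09 × 3.13074e-10 = 7.3259e-01 s⁻¹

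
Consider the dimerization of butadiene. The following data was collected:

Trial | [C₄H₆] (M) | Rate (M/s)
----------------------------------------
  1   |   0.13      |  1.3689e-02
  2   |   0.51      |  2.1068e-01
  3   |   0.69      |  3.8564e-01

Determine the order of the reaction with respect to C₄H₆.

second order (2)

Step 1: Compare trials to find order n where rate₂/rate₁ = ([C₄H₆]₂/[C₄H₆]₁)^n
Step 2: rate₂/rate₁ = 2.1068e-01/1.3689e-02 = 15.39
Step 3: [C₄H₆]₂/[C₄H₆]₁ = 0.51/0.13 = 3.923
Step 4: n = ln(15.39)/ln(3.923) = 2.00 ≈ 2
Step 5: The reaction is second order in C₄H₆.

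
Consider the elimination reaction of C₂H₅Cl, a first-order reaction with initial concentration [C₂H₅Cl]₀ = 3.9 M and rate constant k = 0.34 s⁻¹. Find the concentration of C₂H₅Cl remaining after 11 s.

0.09264 M

Step 1: For a first-order reaction: [C₂H₅Cl] = [C₂H₅Cl]₀ × e^(-kt)
Step 2: [C₂H₅Cl] = 3.9 × e^(-0.34 × 11)
Step 3: [C₂H₅Cl] = 3.9 × e^(-3.74)
Step 4: [C₂H₅Cl] = 3.9 × 0.0237541 = 0.09264 M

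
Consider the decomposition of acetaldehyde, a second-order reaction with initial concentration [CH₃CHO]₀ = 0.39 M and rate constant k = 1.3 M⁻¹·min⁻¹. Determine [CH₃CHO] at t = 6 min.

0.09649 M

Step 1: For a second-order reaction: 1/[CH₃CHO] = 1/[CH₃CHO]₀ + kt
Step 2: 1/[CH₃CHO] = 1/0.39 + 1.3 × 6
Step 3: 1/[CH₃CHO] = 2.564 + 7.8 = 10.36
Step 4: [CH₃CHO] = 1/10.36 = 0.09649 M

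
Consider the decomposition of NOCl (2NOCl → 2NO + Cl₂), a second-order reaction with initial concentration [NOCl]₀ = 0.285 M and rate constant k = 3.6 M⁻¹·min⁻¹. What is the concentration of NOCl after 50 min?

0.005449 M

Step 1: For a second-order reaction: 1/[NOCl] = 1/[NOCl]₀ + kt
Step 2: 1/[NOCl] = 1/0.285 + 3.6 × 50
Step 3: 1/[NOCl] = 3.509 + 180 = 183.5
Step 4: [NOCl] = 1/183.5 = 0.005449 M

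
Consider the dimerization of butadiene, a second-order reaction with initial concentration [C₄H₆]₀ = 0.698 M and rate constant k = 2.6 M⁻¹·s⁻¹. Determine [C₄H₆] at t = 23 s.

0.01633 M

Step 1: For a second-order reaction: 1/[C₄H₆] = 1/[C₄H₆]₀ + kt
Step 2: 1/[C₄H₆] = 1/0.698 + 2.6 × 23
Step 3: 1/[C₄H₆] = 1.433 + 59.8 = 61.23
Step 4: [C₄H₆] = 1/61.23 = 0.01633 M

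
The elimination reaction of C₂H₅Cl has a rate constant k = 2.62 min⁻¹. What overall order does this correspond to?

first order (1)

Step 1: The units of k for an nth-order reaction are (concentration)^(1-n)·(time)⁻¹.
Step 2: Here k has units min⁻¹, so the concentration exponent is 0.
Step 3: 1 - n = 0 ⇒ n = 1. The reaction is first order.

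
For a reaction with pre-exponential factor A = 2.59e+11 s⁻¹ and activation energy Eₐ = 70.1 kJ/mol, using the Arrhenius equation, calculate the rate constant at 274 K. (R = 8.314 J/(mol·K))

1.12e-02 s⁻¹

Step 1: Use the Arrhenius equation: k = A × exp(-Eₐ/RT)
Step 2: Convert Eₐ to J/mol: 70.1 kJ/mol = 70100 J/mol
Step 3: Calculate the exponent: -Eₐ/(RT) = -70100/(8.314 × 274) = -30.77212
Step 4: k = 2.59e+11 × exp(-30.77212)
Step 5: k = 2.59e+11 × 4.32353e-14 = 1.1198e-02 s⁻¹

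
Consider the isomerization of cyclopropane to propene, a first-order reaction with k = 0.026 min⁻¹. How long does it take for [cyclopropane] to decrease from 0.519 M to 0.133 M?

52.37 min

Step 1: For first-order: t = ln([cyclopropane]₀/[cyclopropane])/k
Step 2: t = ln(0.519/0.133)/0.026
Step 3: t = ln(3.902)/0.026
Step 4: t = 1.362/0.026 = 52.37 min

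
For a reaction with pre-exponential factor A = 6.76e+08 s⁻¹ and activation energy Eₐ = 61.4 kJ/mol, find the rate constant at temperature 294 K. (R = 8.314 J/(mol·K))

8.33e-03 s⁻¹

Step 1: Use the Arrhenius equation: k = A × exp(-Eₐ/RT)
Step 2: Convert Eₐ to J/mol: 61.4 kJ/mol = 61400 J/mol
Step 3: Calculate the exponent: -Eₐ/(RT) = -61400/(8.314 × 294) = -25.11950
Step 4: k = 6.76e+08 × exp(-25.11950)
Step 5: k = 6.76e+08 × 1.23237e-11 = 8.3308e-03 s⁻¹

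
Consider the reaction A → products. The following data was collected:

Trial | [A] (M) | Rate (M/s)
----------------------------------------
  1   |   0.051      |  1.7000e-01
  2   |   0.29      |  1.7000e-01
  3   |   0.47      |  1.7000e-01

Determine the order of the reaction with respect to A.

zeroth order (0)

Step 1: Compare trials - when concentration changes, rate stays constant.
Step 2: rate₂/rate₁ = 1.7000e-01/1.7000e-01 = 1
Step 3: [A]₂/[A]₁ = 0.29/0.051 = 5.686
Step 4: Since rate ratio ≈ (conc ratio)^0, the reaction is zeroth order.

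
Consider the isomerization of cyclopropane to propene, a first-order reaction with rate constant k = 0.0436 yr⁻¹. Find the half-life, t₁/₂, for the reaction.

15.9 yr

Step 1: For a first-order reaction, t₁/₂ = ln(2)/k
Step 2: t₁/₂ = ln(2)/0.0436
Step 3: t₁/₂ = 0.6931/0.0436 = 15.9 yr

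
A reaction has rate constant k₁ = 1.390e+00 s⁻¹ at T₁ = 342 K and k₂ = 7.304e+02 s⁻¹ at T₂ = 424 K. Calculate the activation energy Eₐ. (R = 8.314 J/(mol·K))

92.1 kJ/mol

Step 1: Use the two-temperature Arrhenius form: ln(k₂/k₁) = -Eₐ/R × (1/T₂ - 1/T₁)
Step 2: ln(k₂/k₁) = ln(7.304e+02/1.390e+00) = ln(525.468) = 6.26429
Step 3: 1/T₂ - 1/T₁ = 1/424 - 1/342 = -5.654860e-04 K⁻¹
Step 4: Eₐ = -R × ln(k₂/k₁) / (1/T₂ - 1/T₁) = -8.314 × 6.26429 / -5.654860e-04
Step 5: Eₐ = 9.2100e+04 J/mol = 92.1 kJ/mol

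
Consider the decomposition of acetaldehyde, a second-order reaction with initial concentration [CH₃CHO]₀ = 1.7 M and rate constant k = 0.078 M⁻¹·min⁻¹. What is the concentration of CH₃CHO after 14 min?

0.5952 M

Step 1: For a second-order reaction: 1/[CH₃CHO] = 1/[CH₃CHO]₀ + kt
Step 2: 1/[CH₃CHO] = 1/1.7 + 0.078 × 14
Step 3: 1/[CH₃CHO] = 0.5882 + 1.092 = 1.68
Step 4: [CH₃CHO] = 1/1.68 = 0.5952 M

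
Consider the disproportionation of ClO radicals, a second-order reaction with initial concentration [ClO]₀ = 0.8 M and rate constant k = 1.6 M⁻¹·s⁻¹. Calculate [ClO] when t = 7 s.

0.08032 M

Step 1: For a second-order reaction: 1/[ClO] = 1/[ClO]₀ + kt
Step 2: 1/[ClO] = 1/0.8 + 1.6 × 7
Step 3: 1/[ClO] = 1.25 + 11.2 = 12.45
Step 4: [ClO] = 1/12.45 = 0.08032 M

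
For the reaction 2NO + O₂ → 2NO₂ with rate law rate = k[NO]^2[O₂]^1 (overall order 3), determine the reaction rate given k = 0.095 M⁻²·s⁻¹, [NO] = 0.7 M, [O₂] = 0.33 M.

0.01536 M/s

Step 1: The rate law is rate = k[NO]^2[O₂]^1, overall order = 2+1 = 3
Step 2: Substitute values: rate = 0.095 × (0.7)^2 × (0.33)^1
Step 3: rate = 0.095 × 0.49 × 0.33 = 0.0153615 M/s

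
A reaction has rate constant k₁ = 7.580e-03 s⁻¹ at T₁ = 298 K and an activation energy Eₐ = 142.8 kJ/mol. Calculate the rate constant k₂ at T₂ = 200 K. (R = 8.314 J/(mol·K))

4.114e-15 s⁻¹

Step 1: Use the two-temperature Arrhenius form: ln(k₂/k₁) = -Eₐ/R × (1/T₂ - 1/T₁)
Step 2: Convert Eₐ to J/mol: 142.8 kJ/mol = 142800 J/mol
Step 3: 1/T₂ - 1/T₁ = 1/200 - 1/298 = 1.644295e-03 K⁻¹
Step 4: ln(k₂/k₁) = -142800/8.314 × 1.644295e-03 = -28.24216
Step 5: k₂ = k₁ × exp(-28.24216) = 7.580e-03 × 5.42732e-13 = 4.114e-15 s⁻¹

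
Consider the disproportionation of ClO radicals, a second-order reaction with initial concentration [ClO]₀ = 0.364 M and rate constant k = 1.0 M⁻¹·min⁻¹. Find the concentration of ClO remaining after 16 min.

0.05334 M

Step 1: For a second-order reaction: 1/[ClO] = 1/[ClO]₀ + kt
Step 2: 1/[ClO] = 1/0.364 + 1.0 × 16
Step 3: 1/[ClO] = 2.747 + 16 = 18.75
Step 4: [ClO] = 1/18.75 = 0.05334 M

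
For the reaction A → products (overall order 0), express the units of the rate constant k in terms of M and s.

M·s⁻¹

Step 1: For overall order n, rate = k × (concentration)^n.
Step 2: Rate has units M·s⁻¹; concentration term has units M^0.
Step 3: k = rate / (concentration)^n, so units of k = M^(1-0)·s⁻¹ = M·s⁻¹.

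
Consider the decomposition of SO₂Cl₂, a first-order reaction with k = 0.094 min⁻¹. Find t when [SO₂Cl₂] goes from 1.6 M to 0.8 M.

7.374 min

Step 1: For first-order: t = ln([SO₂Cl₂]₀/[SO₂Cl₂])/k
Step 2: t = ln(1.6/0.8)/0.094
Step 3: t = ln(2)/0.094
Step 4: t = 0.6931/0.094 = 7.374 min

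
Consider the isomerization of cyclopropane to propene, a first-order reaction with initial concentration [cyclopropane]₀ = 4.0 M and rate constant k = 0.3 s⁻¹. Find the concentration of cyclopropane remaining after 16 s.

0.03292 M

Step 1: For a first-order reaction: [cyclopropane] = [cyclopropane]₀ × e^(-kt)
Step 2: [cyclopropane] = 4.0 × e^(-0.3 × 16)
Step 3: [cyclopropane] = 4.0 × e^(-4.8)
Step 4: [cyclopropane] = 4.0 × 0.00822975 = 0.03292 M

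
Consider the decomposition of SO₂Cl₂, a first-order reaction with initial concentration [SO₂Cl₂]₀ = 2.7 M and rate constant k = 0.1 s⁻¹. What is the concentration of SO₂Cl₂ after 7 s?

1.341 M

Step 1: For a first-order reaction: [SO₂Cl₂] = [SO₂Cl₂]₀ × e^(-kt)
Step 2: [SO₂Cl₂] = 2.7 × e^(-0.1 × 7)
Step 3: [SO₂Cl₂] = 2.7 × e^(-0.7)
Step 4: [SO₂Cl₂] = 2.7 × 0.496585 = 1.341 M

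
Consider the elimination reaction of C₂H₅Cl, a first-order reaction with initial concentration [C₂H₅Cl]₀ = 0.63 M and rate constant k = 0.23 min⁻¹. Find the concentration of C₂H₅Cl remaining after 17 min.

0.01263 M

Step 1: For a first-order reaction: [C₂H₅Cl] = [C₂H₅Cl]₀ × e^(-kt)
Step 2: [C₂H₅Cl] = 0.63 × e^(-0.23 × 17)
Step 3: [C₂H₅Cl] = 0.63 × e^(-3.91)
Step 4: [C₂H₅Cl] = 0.63 × 0.0200405 = 0.01263 M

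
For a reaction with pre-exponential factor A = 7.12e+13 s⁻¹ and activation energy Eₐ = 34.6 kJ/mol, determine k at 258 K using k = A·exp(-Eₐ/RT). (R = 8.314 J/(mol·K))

7.03e+06 s⁻¹

Step 1: Use the Arrhenius equation: k = A × exp(-Eₐ/RT)
Step 2: Convert Eₐ to J/mol: 34.6 kJ/mol = 34600 J/mol
Step 3: Calculate the exponent: -Eₐ/(RT) = -34600/(8.314 × 258) = -16.13045
Step 4: k = 7.12e+13 × exp(-16.13045)
Step 5: k = 7.12e+13 × 9.87722e-08 = 7.0326e+06 s⁻¹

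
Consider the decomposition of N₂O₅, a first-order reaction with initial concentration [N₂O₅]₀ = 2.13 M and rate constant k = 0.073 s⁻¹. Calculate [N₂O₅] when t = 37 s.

0.143 M

Step 1: For a first-order reaction: [N₂O₅] = [N₂O₅]₀ × e^(-kt)
Step 2: [N₂O₅] = 2.13 × e^(-0.073 × 37)
Step 3: [N₂O₅] = 2.13 × e^(-2.701)
Step 4: [N₂O₅] = 2.13 × 0.0671383 = 0.143 M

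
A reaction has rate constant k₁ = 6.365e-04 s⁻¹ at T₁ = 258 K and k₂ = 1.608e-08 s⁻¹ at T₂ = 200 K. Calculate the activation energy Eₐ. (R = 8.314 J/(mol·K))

78.3 kJ/mol

Step 1: Use the two-temperature Arrhenius form: ln(k₂/k₁) = -Eₐ/R × (1/T₂ - 1/T₁)
Step 2: ln(k₂/k₁) = ln(1.608e-08/6.365e-04) = ln(2.52632e-05) = -10.5862
Step 3: 1/T₂ - 1/T₁ = 1/200 - 1/258 = 1.124031e-03 K⁻¹
Step 4: Eₐ = -R × ln(k₂/k₁) / (1/T₂ - 1/T₁) = -8.314 × -10.5862 / 1.124031e-03
Step 5: Eₐ = 7.8302e+04 J/mol = 78.3 kJ/mol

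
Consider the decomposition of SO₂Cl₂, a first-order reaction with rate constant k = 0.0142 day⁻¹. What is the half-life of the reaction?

48.81 day

Step 1: For a first-order reaction, t₁/₂ = ln(2)/k
Step 2: t₁/₂ = ln(2)/0.0142
Step 3: t₁/₂ = 0.6931/0.0142 = 48.81 day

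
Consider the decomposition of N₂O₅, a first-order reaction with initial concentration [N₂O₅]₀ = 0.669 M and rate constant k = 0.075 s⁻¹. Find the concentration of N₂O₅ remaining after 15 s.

0.2172 M

Step 1: For a first-order reaction: [N₂O₅] = [N₂O₅]₀ × e^(-kt)
Step 2: [N₂O₅] = 0.669 × e^(-0.075 × 15)
Step 3: [N₂O₅] = 0.669 × e^(-1.125)
Step 4: [N₂O₅] = 0.669 × 0.324652 = 0.2172 M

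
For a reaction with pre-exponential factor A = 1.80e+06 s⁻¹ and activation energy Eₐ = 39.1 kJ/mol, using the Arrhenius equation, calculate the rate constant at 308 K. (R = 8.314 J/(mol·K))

4.21e-01 s⁻¹

Step 1: Use the Arrhenius equation: k = A × exp(-Eₐ/RT)
Step 2: Convert Eₐ to J/mol: 39.1 kJ/mol = 39100 J/mol
Step 3: Calculate the exponent: -Eₐ/(RT) = -39100/(8.314 × 308) = -15.26919
Step 4: k = 1.80e+06 × exp(-15.26919)
Step 5: k = 1.80e+06 × 2.33709e-07 = 4.2068e-01 s⁻¹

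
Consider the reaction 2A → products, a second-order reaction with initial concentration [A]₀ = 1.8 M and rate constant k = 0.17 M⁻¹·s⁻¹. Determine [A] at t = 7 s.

0.5729 M

Step 1: For a second-order reaction: 1/[A] = 1/[A]₀ + kt
Step 2: 1/[A] = 1/1.8 + 0.17 × 7
Step 3: 1/[A] = 0.5556 + 1.19 = 1.746
Step 4: [A] = 1/1.746 = 0.5729 M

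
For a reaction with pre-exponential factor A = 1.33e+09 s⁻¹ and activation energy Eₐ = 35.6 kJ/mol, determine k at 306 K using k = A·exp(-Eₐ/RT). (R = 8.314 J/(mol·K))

1.11e+03 s⁻¹

Step 1: Use the Arrhenius equation: k = A × exp(-Eₐ/RT)
Step 2: Convert Eₐ to J/mol: 35.6 kJ/mol = 35600 J/mol
Step 3: Calculate the exponent: -Eₐ/(RT) = -35600/(8.314 × 306) = -13.99325
Step 4: k = 1.33e+09 × exp(-13.99325)
Step 5: k = 1.33e+09 × 8.37161e-07 = 1.1134e+03 s⁻¹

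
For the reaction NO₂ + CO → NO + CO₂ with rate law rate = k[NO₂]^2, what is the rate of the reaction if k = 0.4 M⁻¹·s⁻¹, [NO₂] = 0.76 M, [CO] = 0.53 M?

0.231 M/s

Step 1: The rate law is rate = k[NO₂]^2
Step 2: Note that the rate does not depend on [CO] (zero order in CO).
Step 3: rate = 0.4 × (0.76)^2 = 0.23104 M/s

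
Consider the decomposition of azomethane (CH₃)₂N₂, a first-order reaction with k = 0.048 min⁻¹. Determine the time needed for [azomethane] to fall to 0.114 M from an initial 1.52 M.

53.96 min

Step 1: For first-order: t = ln([azomethane]₀/[azomethane])/k
Step 2: t = ln(1.52/0.114)/0.048
Step 3: t = ln(13.33)/0.048
Step 4: t = 2.59/0.048 = 53.96 min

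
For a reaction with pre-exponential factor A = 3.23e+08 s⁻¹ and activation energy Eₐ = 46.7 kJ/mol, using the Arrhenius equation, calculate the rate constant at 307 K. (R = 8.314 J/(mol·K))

3.66e+00 s⁻¹

Step 1: Use the Arrhenius equation: k = A × exp(-Eₐ/RT)
Step 2: Convert Eₐ to J/mol: 46.7 kJ/mol = 46700 J/mol
Step 3: Calculate the exponent: -Eₐ/(RT) = -46700/(8.314 × 307) = -18.29652
Step 4: k = 3.23e+08 × exp(-18.29652)
Step 5: k = 3.23e+08 × 1.13220e-08 = 3.6570e+00 s⁻¹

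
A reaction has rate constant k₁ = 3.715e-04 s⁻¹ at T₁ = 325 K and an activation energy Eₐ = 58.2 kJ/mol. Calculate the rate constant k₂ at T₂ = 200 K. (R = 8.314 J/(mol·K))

5.290e-10 s⁻¹

Step 1: Use the two-temperature Arrhenius form: ln(k₂/k₁) = -Eₐ/R × (1/T₂ - 1/T₁)
Step 2: Convert Eₐ to J/mol: 58.2 kJ/mol = 58200 J/mol
Step 3: 1/T₂ - 1/T₁ = 1/200 - 1/325 = 1.923077e-03 K⁻¹
Step 4: ln(k₂/k₁) = -58200/8.314 × 1.923077e-03 = -13.46200
Step 5: k₂ = k₁ × exp(-13.46200) = 3.715e-04 × 1.42406e-06 = 5.290e-10 s⁻¹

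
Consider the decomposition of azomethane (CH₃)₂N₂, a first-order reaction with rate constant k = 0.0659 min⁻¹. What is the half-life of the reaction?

10.52 min

Step 1: For a first-order reaction, t₁/₂ = ln(2)/k
Step 2: t₁/₂ = ln(2)/0.0659
Step 3: t₁/₂ = 0.6931/0.0659 = 10.52 min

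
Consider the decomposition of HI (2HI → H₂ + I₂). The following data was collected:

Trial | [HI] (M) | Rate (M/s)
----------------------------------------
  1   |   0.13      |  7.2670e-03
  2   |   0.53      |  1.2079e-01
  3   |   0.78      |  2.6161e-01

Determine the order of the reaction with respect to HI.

second order (2)

Step 1: Compare trials to find order n where rate₂/rate₁ = ([HI]₂/[HI]₁)^n
Step 2: rate₂/rate₁ = 1.2079e-01/7.2670e-03 = 16.62
Step 3: [HI]₂/[HI]₁ = 0.53/0.13 = 4.077
Step 4: n = ln(16.62)/ln(4.077) = 2.00 ≈ 2
Step 5: The reaction is second order in HI.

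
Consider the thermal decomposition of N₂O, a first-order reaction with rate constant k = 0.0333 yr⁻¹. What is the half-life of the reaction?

20.82 yr

Step 1: For a first-order reaction, t₁/₂ = ln(2)/k
Step 2: t₁/₂ = ln(2)/0.0333
Step 3: t₁/₂ = 0.6931/0.0333 = 20.82 yr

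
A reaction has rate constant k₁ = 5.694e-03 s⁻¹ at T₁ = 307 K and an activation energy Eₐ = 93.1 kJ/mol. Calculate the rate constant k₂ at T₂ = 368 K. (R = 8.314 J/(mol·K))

2.406e+00 s⁻¹

Step 1: Use the two-temperature Arrhenius form: ln(k₂/k₁) = -Eₐ/R × (1/T₂ - 1/T₁)
Step 2: Convert Eₐ to J/mol: 93.1 kJ/mol = 93100 J/mol
Step 3: 1/T₂ - 1/T₁ = 1/368 - 1/307 = -5.399377e-04 K⁻¹
Step 4: ln(k₂/k₁) = -93100/8.314 × -5.399377e-04 = 6.04621
Step 5: k₂ = k₁ × exp(6.04621) = 5.694e-03 × 4.22509e+02 = 2.406e+00 s⁻¹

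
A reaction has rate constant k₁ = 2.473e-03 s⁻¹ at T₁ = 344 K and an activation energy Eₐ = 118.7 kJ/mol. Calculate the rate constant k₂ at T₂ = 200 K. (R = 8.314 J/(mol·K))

2.603e-16 s⁻¹

Step 1: Use the two-temperature Arrhenius form: ln(k₂/k₁) = -Eₐ/R × (1/T₂ - 1/T₁)
Step 2: Convert Eₐ to J/mol: 118.7 kJ/mol = 118700 J/mol
Step 3: 1/T₂ - 1/T₁ = 1/200 - 1/344 = 2.093023e-03 K⁻¹
Step 4: ln(k₂/k₁) = -118700/8.314 × 2.093023e-03 = -29.88235
Step 5: k₂ = k₁ × exp(-29.88235) = 2.473e-03 × 1.05259e-13 = 2.603e-16 s⁻¹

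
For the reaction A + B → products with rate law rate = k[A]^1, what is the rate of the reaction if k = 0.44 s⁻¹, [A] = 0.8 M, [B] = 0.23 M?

0.352 M/s

Step 1: The rate law is rate = k[A]^1
Step 2: Note that the rate does not depend on [B] (zero order in B).
Step 3: rate = 0.44 × (0.8)^1 = 0.352 M/s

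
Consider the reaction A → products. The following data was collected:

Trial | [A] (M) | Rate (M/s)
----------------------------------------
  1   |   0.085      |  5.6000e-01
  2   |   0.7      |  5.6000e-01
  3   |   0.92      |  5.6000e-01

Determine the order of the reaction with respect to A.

zeroth order (0)

Step 1: Compare trials - when concentration changes, rate stays constant.
Step 2: rate₂/rate₁ = 5.6000e-01/5.6000e-01 = 1
Step 3: [A]₂/[A]₁ = 0.7/0.085 = 8.235
Step 4: Since rate ratio ≈ (conc ratio)^0, the reaction is zeroth order.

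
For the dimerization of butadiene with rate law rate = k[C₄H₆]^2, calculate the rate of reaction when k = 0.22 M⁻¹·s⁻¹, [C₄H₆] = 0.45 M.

0.04455 M/s

Step 1: Identify the rate law: rate = k[C₄H₆]^2
Step 2: Substitute values: rate = 0.22 × (0.45)^2
Step 3: Calculate: rate = 0.22 × 0.2025 = 0.04455 M/s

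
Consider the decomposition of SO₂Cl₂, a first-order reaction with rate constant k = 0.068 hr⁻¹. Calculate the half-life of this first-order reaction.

10.19 hr

Step 1: For a first-order reaction, t₁/₂ = ln(2)/k
Step 2: t₁/₂ = ln(2)/0.068
Step 3: t₁/₂ = 0.6931/0.068 = 10.19 hr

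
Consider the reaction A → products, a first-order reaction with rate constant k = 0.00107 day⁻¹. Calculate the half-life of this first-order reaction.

647.8 day

Step 1: For a first-order reaction, t₁/₂ = ln(2)/k
Step 2: t₁/₂ = ln(2)/0.00107
Step 3: t₁/₂ = 0.6931/0.00107 = 647.8 day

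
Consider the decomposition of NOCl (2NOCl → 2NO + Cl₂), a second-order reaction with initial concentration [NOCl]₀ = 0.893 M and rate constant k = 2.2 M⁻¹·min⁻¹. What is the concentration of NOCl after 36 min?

0.01245 M

Step 1: For a second-order reaction: 1/[NOCl] = 1/[NOCl]₀ + kt
Step 2: 1/[NOCl] = 1/0.893 + 2.2 × 36
Step 3: 1/[NOCl] = 1.12 + 79.2 = 80.32
Step 4: [NOCl] = 1/80.32 = 0.01245 M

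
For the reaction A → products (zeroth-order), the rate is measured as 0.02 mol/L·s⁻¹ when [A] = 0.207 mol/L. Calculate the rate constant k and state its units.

0.02 mol/L·s⁻¹

Step 1: For a zeroth-order reaction, rate = k (independent of concentration).
Step 2: k = rate = 0.02 mol/L·s⁻¹.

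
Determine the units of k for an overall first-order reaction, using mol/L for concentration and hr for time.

hr⁻¹

Step 1: For overall order n, rate = k × (concentration)^n.
Step 2: Rate has units mol/L·hr⁻¹; concentration term has units (mol/L)^1.
Step 3: k = rate / (concentration)^n, so units of k = (mol/L)^(1-1)·hr⁻¹ = hr⁻¹.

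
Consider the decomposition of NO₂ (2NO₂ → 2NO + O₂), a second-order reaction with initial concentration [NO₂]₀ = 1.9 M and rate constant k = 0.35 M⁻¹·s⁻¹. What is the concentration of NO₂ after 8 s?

0.3006 M

Step 1: For a second-order reaction: 1/[NO₂] = 1/[NO₂]₀ + kt
Step 2: 1/[NO₂] = 1/1.9 + 0.35 × 8
Step 3: 1/[NO₂] = 0.5263 + 2.8 = 3.326
Step 4: [NO₂] = 1/3.326 = 0.3006 M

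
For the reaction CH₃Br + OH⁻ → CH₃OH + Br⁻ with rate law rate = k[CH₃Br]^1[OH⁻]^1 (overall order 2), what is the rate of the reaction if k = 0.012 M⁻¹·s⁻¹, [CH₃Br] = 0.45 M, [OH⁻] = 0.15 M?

0.00081 M/s

Step 1: The rate law is rate = k[CH₃Br]^1[OH⁻]^1, overall order = 1+1 = 2
Step 2: Substitute values: rate = 0.012 × (0.45)^1 × (0.15)^1
Step 3: rate = 0.012 × 0.45 × 0.15 = 0.00081 M/s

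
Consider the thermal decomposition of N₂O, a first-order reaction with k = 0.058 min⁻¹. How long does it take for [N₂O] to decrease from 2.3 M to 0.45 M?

28.13 min

Step 1: For first-order: t = ln([N₂O]₀/[N₂O])/k
Step 2: t = ln(2.3/0.45)/0.058
Step 3: t = ln(5.111)/0.058
Step 4: t = 1.631/0.058 = 28.13 min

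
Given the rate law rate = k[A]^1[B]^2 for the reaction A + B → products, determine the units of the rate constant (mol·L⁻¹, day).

(mol·L⁻¹)⁻²·day⁻¹

Step 1: Overall order = 1 + 2 = 3.
Step 2: rate has units mol·L⁻¹·day⁻¹; [A]^1[B]^2 has units (mol·L⁻¹)^3.
Step 3: k = rate/([A]^1[B]^2), so units of k = (mol·L⁻¹)^(1-3)·day⁻¹ = (mol·L⁻¹)⁻²·day⁻¹.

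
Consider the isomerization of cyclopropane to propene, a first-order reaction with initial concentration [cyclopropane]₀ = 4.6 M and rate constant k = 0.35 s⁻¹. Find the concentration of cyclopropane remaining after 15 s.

0.02414 M

Step 1: For a first-order reaction: [cyclopropane] = [cyclopropane]₀ × e^(-kt)
Step 2: [cyclopropane] = 4.6 × e^(-0.35 × 15)
Step 3: [cyclopropane] = 4.6 × e^(-5.25)
Step 4: [cyclopropane] = 4.6 × 0.00524752 = 0.02414 M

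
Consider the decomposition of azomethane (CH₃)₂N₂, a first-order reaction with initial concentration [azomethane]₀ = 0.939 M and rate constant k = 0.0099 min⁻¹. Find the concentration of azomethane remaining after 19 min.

0.778 M

Step 1: For a first-order reaction: [azomethane] = [azomethane]₀ × e^(-kt)
Step 2: [azomethane] = 0.939 × e^(-0.0099 × 19)
Step 3: [azomethane] = 0.939 × e^(-0.1881)
Step 4: [azomethane] = 0.939 × 0.828532 = 0.778 M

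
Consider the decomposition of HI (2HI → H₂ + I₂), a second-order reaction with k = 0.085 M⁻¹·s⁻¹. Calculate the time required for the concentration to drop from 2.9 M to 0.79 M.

10.84 s

Step 1: For second-order: t = (1/[HI] - 1/[HI]₀)/k
Step 2: t = (1/0.79 - 1/2.9)/0.085
Step 3: t = (1.266 - 0.3448)/0.085
Step 4: t = 0.921/0.085 = 10.84 s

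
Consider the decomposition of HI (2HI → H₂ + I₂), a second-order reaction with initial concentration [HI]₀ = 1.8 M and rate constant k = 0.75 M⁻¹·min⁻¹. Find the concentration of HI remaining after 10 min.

0.1241 M

Step 1: For a second-order reaction: 1/[HI] = 1/[HI]₀ + kt
Step 2: 1/[HI] = 1/1.8 + 0.75 × 10
Step 3: 1/[HI] = 0.5556 + 7.5 = 8.056
Step 4: [HI] = 1/8.056 = 0.1241 M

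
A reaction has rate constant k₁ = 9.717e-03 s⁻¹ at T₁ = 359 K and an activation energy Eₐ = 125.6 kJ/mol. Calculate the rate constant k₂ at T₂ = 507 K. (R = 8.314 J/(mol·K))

2.101e+03 s⁻¹

Step 1: Use the two-temperature Arrhenius form: ln(k₂/k₁) = -Eₐ/R × (1/T₂ - 1/T₁)
Step 2: Convert Eₐ to J/mol: 125.6 kJ/mol = 125600 J/mol
Step 3: 1/T₂ - 1/T₁ = 1/507 - 1/359 = -8.131287e-04 K⁻¹
Step 4: ln(k₂/k₁) = -125600/8.314 × -8.131287e-04 = 12.28397
Step 5: k₂ = k₁ × exp(12.28397) = 9.717e-03 × 2.16202e+05 = 2.101e+03 s⁻¹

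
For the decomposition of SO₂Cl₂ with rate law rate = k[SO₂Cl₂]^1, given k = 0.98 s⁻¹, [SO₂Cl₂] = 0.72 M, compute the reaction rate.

0.7056 M/s

Step 1: Identify the rate law: rate = k[SO₂Cl₂]^1
Step 2: Substitute values: rate = 0.98 × (0.72)^1
Step 3: Calculate: rate = 0.98 × 0.72 = 0.7056 M/s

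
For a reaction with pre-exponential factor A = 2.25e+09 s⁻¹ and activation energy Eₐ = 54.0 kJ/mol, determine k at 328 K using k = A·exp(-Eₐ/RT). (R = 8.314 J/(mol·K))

5.65e+00 s⁻¹

Step 1: Use the Arrhenius equation: k = A × exp(-Eₐ/RT)
Step 2: Convert Eₐ to J/mol: 54.0 kJ/mol = 54000 J/mol
Step 3: Calculate the exponent: -Eₐ/(RT) = -54000/(8.314 × 328) = -19.80204
Step 4: k = 2.25e+09 × exp(-19.80204)
Step 5: k = 2.25e+09 × 2.51237e-09 = 5.6528e+00 s⁻¹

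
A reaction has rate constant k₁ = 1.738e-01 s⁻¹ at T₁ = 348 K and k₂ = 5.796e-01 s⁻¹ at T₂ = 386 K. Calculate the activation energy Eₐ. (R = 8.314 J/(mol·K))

35.4 kJ/mol

Step 1: Use the two-temperature Arrhenius form: ln(k₂/k₁) = -Eₐ/R × (1/T₂ - 1/T₁)
Step 2: ln(k₂/k₁) = ln(5.796e-01/1.738e-01) = ln(3.33487) = 1.20443
Step 3: 1/T₂ - 1/T₁ = 1/386 - 1/348 = -2.828896e-04 K⁻¹
Step 4: Eₐ = -R × ln(k₂/k₁) / (1/T₂ - 1/T₁) = -8.314 × 1.20443 / -2.828896e-04
Step 5: Eₐ = 3.5398e+04 J/mol = 35.4 kJ/mol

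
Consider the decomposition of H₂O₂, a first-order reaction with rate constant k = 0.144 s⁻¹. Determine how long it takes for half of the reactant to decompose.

4.814 s

Step 1: For a first-order reaction, t₁/₂ = ln(2)/k
Step 2: t₁/₂ = ln(2)/0.144
Step 3: t₁/₂ = 0.6931/0.144 = 4.814 s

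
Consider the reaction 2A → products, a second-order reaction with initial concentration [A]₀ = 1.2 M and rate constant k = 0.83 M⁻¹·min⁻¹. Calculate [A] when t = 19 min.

0.06023 M

Step 1: For a second-order reaction: 1/[A] = 1/[A]₀ + kt
Step 2: 1/[A] = 1/1.2 + 0.83 × 19
Step 3: 1/[A] = 0.8333 + 15.77 = 16.6
Step 4: [A] = 1/16.6 = 0.06023 M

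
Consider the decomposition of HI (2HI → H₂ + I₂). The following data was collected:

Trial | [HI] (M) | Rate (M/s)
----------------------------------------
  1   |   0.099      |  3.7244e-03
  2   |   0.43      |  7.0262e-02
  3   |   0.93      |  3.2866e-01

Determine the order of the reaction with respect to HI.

second order (2)

Step 1: Compare trials to find order n where rate₂/rate₁ = ([HI]₂/[HI]₁)^n
Step 2: rate₂/rate₁ = 7.0262e-02/3.7244e-03 = 18.87
Step 3: [HI]₂/[HI]₁ = 0.43/0.099 = 4.343
Step 4: n = ln(18.87)/ln(4.343) = 2.00 ≈ 2
Step 5: The reaction is second order in HI.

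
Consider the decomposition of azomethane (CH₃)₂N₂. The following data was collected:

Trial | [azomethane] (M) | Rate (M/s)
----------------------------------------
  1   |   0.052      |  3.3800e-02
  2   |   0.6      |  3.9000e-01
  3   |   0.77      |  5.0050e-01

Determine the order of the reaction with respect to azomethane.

first order (1)

Step 1: Compare trials to find order n where rate₂/rate₁ = ([azomethane]₂/[azomethane]₁)^n
Step 2: rate₂/rate₁ = 3.9000e-01/3.3800e-02 = 11.54
Step 3: [azomethane]₂/[azomethane]₁ = 0.6/0.052 = 11.54
Step 4: n = ln(11.54)/ln(11.54) = 1.00 ≈ 1
Step 5: The reaction is first order in azomethane.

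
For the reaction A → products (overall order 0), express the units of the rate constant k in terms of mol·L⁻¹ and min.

mol·L⁻¹·min⁻¹

Step 1: For overall order n, rate = k × (concentration)^n.
Step 2: Rate has units mol·L⁻¹·min⁻¹; concentration term has units (mol·L⁻¹)^0.
Step 3: k = rate / (concentration)^n, so units of k = (mol·L⁻¹)^(1-0)·min⁻¹ = mol·L⁻¹·min⁻¹.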